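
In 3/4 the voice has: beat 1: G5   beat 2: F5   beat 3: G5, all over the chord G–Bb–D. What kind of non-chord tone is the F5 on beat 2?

Lower neighbor tone.

The harmony at that moment is G minor triad (G, Bb, D); F5 is not a chord tone.
It is approached by step down from G5 and left by step up to G5.
Step away and step back to the same note — a neighbor tone (lower neighbor).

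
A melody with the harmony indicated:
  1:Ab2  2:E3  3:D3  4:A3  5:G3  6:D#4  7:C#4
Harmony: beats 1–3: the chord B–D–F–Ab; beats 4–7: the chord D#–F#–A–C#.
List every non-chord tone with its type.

E3 (beat 2) — appoggiatura; G3 (beat 5) — escape tone.

The harmony at that moment is B diminished seventh chord (B, D, F, Ab); E3 is not a chord tone.
It is approached by leap up from Ab2 and left by step down to D3.
Leap in, step out — an appoggiatura.
The harmony at that moment is D# half-diminished seventh chord (D#, F#, A, C#); G3 is not a chord tone.
It is approached by step down from A3 and left by leap up to D#4.
Step in, leap out — an escape tone.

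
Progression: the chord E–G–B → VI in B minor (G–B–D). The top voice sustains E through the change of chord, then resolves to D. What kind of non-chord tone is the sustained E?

E is a suspension.

The harmony at that moment is G major triad (G, B, D); E is not a chord tone.
It is held over (the same pitch as the preceding E) and left by step down to D.
Held over from the previous chord and resolving down by step — a suspension.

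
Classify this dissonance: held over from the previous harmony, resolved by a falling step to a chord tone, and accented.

Approach: by preparation — the pitch is first a chord tone, then held (tied or repeated) while the harmony changes under it. Departure: down by step. Metric position: strong.
A prepared dissonance that resolves downward by step — a suspension. (The same figure resolving upward would be a retardation.)

Suspension.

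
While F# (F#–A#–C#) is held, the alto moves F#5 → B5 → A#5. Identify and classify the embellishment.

The harmony at that moment is F# major triad (F#, A#, C#); B5 is not a chord tone.
It is approached by leap up from F#5 and left by step down to A#5.
Leap in, step out — an appoggiatura.

B5 is an appoggiatura.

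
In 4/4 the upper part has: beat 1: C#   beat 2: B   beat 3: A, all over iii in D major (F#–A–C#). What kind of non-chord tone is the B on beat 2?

The harmony at that moment is F# minor triad (F#, A, C#); B is not a chord tone.
It is approached by step down from C# and left by step down to A.
Step in, step out in the same direction — a passing tone.

Passing tone.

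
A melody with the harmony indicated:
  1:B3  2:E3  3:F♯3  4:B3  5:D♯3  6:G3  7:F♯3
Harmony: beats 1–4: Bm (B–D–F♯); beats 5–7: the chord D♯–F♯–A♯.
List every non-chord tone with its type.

E3 (beat 2) — appoggiatura; G3 (beat 6) — appoggiatura.

The harmony at that moment is B minor triad (B, D, F♯); E3 is not a chord tone.
It is approached by leap down from B3 and left by step up to F♯3.
Leap in, step out — an appoggiatura.
The harmony at that moment is D♯ minor triad (D♯, F♯, A♯); G3 is not a chord tone.
It is approached by leap up from D♯3 and left by step down to F♯3.
Leap in, step out — an appoggiatura.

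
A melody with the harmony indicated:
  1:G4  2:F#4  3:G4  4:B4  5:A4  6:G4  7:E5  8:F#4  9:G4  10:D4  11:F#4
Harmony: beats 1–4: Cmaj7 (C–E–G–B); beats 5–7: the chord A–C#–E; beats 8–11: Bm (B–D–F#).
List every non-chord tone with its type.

The harmony at that moment is C major seventh chord (C, E, G, B); F#4 is not a chord tone.
It is approached by step down from G4 and left by step up to G4.
Step away and step back to the same note — a neighbor tone (lower neighbor).
The harmony at that moment is A major triad (A, C#, E); G4 is not a chord tone.
It is approached by step down from A4 and left by leap up to E5.
Step in, leap out — an escape tone.
The harmony at that moment is B minor triad (B, D, F#); G4 is not a chord tone.
It is approached by step up from F#4 and left by leap down to D4.
Step in, leap out — an escape tone.

F#4 (beat 2) — neighbor tone; G4 (beat 6) — escape tone; G4 (beat 9) — escape tone.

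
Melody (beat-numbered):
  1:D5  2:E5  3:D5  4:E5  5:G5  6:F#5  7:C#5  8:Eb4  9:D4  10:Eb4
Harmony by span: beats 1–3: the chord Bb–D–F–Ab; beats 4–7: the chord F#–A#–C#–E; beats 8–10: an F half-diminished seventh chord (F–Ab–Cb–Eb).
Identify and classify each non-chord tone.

E5 (beat 2) — neighbor tone; G5 (beat 5) — appoggiatura; D4 (beat 9) — neighbor tone.

The harmony at that moment is Bb dominant seventh chord (Bb, D, F, Ab); E5 is not a chord tone.
It is approached by step up from D5 and left by step down to D5.
Step away and step back to the same note — a neighbor tone (upper neighbor).
The harmony at that moment is F# dominant seventh chord (F#, A#, C#, E); G5 is not a chord tone.
It is approached by leap up from E5 and left by step down to F#5.
Leap in, step out — an appoggiatura.
The harmony at that moment is F half-diminished seventh chord (F, Ab, Cb, Eb); D4 is not a chord tone.
It is approached by step down from Eb4 and left by step up to Eb4.
Step away and step back to the same note — a neighbor tone (lower neighbor).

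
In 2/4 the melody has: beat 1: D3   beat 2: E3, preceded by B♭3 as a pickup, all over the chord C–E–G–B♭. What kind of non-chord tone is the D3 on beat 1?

The harmony at that moment is C dominant seventh chord (C, E, G, B♭); D3 is not a chord tone.
It is approached by leap down from B♭3 and left by step up to E3.
Leap in, step out, metrically accented — an appoggiatura.

Appoggiatura.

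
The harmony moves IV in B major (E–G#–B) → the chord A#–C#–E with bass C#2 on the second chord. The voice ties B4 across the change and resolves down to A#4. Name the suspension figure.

7–6 suspension.

At the second chord the bass is C#2. The suspended B4 lies a seventh above the bass; after resolving down by step to A#4, the interval above the bass becomes a sixth.
Suspension figures are named by those two intervals: 7–6.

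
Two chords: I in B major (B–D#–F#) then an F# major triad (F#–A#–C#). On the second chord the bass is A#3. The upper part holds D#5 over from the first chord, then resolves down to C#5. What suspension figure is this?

4–3 suspension.

At the second chord the bass is A#3. The suspended D#5 lies a fourth above the bass; after resolving down by step to C#5, the interval above the bass becomes a third.
Suspension figures are named by those two intervals: 4–3.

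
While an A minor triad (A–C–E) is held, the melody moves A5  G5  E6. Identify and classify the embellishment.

The harmony at that moment is A minor triad (A, C, E); G5 is not a chord tone.
It is approached by step down from A5 and left by leap up to E6.
Step in, leap out — an escape tone.

G5 is an escape tone.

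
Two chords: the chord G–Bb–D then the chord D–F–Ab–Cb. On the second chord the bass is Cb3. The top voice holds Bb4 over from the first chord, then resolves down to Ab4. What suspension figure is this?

7–6 suspension.

At the second chord the bass is Cb3. The suspended Bb4 lies a seventh above the bass; after resolving down by step to Ab4, the interval above the bass becomes a sixth.
Suspension figures are named by those two intervals: 7–6.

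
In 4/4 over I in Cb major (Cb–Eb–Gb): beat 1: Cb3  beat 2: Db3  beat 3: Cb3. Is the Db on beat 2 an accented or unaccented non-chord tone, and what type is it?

The harmony at that moment is Cb major triad (Cb, Eb, Gb); Db3 is not a chord tone.
It is approached by step up from Cb3 and left by step down to Cb3.
Step away and step back to the same note — a neighbor tone (upper neighbor).
It falls on a weak beat, so it is unaccented.

Unaccented neighbor tone.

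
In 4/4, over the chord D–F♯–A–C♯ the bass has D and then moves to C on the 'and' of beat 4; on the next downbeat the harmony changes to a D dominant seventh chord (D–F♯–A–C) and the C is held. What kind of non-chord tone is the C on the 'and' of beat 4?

The harmony at that moment is D major seventh chord (D, F♯, A, C♯); C is not a chord tone.
It is approached by step down from D and then sustained as the same pitch into the next harmony.
Arriving early and becoming a chord tone when the harmony changes — an anticipation.

Anticipation.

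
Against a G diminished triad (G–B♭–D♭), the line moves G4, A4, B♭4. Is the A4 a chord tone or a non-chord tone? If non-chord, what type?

The harmony at that moment is G diminished triad (G, B♭, D♭); A4 is not a chord tone.
It is approached by step up from G4 and left by step up to B♭4.
Step in, step out in the same direction — a passing tone.

Non-chord tone — a passing tone.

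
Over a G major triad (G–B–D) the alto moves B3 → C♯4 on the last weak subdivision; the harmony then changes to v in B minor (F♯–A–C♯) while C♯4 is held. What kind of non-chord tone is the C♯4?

The harmony at that moment is G major triad (G, B, D); C♯4 is not a chord tone.
It is approached by step up from B3 and then sustained as the same pitch into the next harmony.
Arriving early and becoming a chord tone when the harmony changes — an anticipation.

C♯4 is an anticipation.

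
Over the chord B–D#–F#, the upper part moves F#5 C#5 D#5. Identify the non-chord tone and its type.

The harmony at that moment is B major triad (B, D#, F#); C#5 is not a chord tone.
It is approached by leap down from F#5 and left by step up to D#5.
Leap in, step out — an appoggiatura.

C#5 is an appoggiatura.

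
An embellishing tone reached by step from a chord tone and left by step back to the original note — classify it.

Approach: by step. Departure: by step in the opposite direction, back to the starting pitch.
Stepwise on both sides but reversing to return to the same chord tone — a neighbor tone. (Had it continued onward in the same direction it would be a passing tone instead.)

Neighbor tone.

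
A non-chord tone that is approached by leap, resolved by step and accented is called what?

Approach: by leap. Departure: by step. Metric position: strong.
Leap in, step out, in a metrically strong position — an appoggiatura. (It is the mirror image of the escape tone, which steps in and leaps out from a weak position.)

Appoggiatura.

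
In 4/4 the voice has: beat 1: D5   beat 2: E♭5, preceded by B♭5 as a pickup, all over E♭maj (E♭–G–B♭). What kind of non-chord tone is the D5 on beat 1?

The harmony at that moment is E♭ major triad (E♭, G, B♭); D5 is not a chord tone.
It is approached by leap down from B♭5 and left by step up to E♭5.
Leap in, step out, metrically accented — an appoggiatura.

Appoggiatura.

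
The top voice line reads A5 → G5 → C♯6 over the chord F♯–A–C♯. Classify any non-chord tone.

G5 is an escape tone.

The harmony at that moment is F♯ minor triad (F♯, A, C♯); G5 is not a chord tone.
It is approached by step down from A5 and left by leap up to C♯6.
Step in, leap out — an escape tone.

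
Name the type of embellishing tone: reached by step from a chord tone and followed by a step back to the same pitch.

Approach: by step. Departure: by step in the opposite direction, back to the starting pitch.
Stepwise on both sides but reversing to return to the same chord tone — a neighbor tone. (Had it continued onward in the same direction it would be a passing tone instead.)

Neighbor tone.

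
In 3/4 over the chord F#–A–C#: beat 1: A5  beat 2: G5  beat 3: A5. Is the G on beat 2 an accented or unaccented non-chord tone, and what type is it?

Unaccented neighbor tone.

The harmony at that moment is F# minor triad (F#, A, C#); G5 is not a chord tone.
It is approached by step down from A5 and left by step up to A5.
Step away and step back to the same note — a neighbor tone (lower neighbor).
It falls on a weak beat, so it is unaccented.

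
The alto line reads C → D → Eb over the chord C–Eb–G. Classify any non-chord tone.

D is a passing tone.

The harmony at that moment is C minor triad (C, Eb, G); D is not a chord tone.
It is approached by step up from C and left by step up to Eb.
Step in, step out in the same direction — a passing tone.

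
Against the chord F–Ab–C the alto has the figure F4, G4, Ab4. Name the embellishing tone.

The harmony at that moment is F minor triad (F, Ab, C); G4 is not a chord tone.
It is approached by step up from F4 and left by step up to Ab4.
Step in, step out in the same direction — a passing tone.

G4 is a passing tone.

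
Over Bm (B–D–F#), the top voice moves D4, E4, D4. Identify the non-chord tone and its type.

The harmony at that moment is B minor triad (B, D, F#); E4 is not a chord tone.
It is approached by step up from D4 and left by step down to D4.
Step away and step back to the same note — a neighbor tone (upper neighbor).

E4 is a neighbor tone.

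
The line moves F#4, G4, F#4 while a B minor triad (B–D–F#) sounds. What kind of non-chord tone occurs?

The harmony at that moment is B minor triad (B, D, F#); G4 is not a chord tone.
It is approached by step up from F#4 and left by step down to F#4.
Step away and step back to the same note — a neighbor tone (upper neighbor).

G4 is a neighbor tone.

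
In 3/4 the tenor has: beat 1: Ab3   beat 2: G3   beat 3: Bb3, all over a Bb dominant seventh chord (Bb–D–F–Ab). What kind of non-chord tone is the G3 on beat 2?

Escape tone.

The harmony at that moment is Bb dominant seventh chord (Bb, D, F, Ab); G3 is not a chord tone.
It is approached by step down from Ab3 and left by leap up to Bb3.
Step in, leap out, on a weak beat — an escape tone.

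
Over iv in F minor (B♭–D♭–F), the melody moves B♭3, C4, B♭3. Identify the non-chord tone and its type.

The harmony at that moment is B♭ minor triad (B♭, D♭, F); C4 is not a chord tone.
It is approached by step up from B♭3 and left by step down to B♭3.
Step away and step back to the same note — a neighbor tone (upper neighbor).

C4 is a neighbor tone.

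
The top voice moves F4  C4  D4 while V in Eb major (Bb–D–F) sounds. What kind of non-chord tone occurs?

The harmony at that moment is Bb major triad (Bb, D, F); C4 is not a chord tone.
It is approached by leap down from F4 and left by step up to D4.
Leap in, step out — an appoggiatura.

C4 is an appoggiatura.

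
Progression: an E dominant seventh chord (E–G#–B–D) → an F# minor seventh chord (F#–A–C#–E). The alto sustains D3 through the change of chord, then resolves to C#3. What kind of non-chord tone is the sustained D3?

The harmony at that moment is F# minor seventh chord (F#, A, C#, E); D3 is not a chord tone.
It is held over (the same pitch as the preceding D3) and left by step down to C#3.
Held over from the previous chord and resolving down by step — a suspension.

D3 is a suspension.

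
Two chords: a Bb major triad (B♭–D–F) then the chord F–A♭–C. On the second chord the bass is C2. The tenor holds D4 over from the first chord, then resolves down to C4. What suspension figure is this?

9–8 suspension.

At the second chord the bass is C2. The suspended D4 lies a ninth above the bass; after resolving down by step to C4, the interval above the bass becomes an octave.
Suspension figures are named by those two intervals: 9–8.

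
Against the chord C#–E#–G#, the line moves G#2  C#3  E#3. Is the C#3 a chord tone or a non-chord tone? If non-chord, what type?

C# major triad contains C#, E#, G#; C# is the root, so it is a chord tone.

Chord tone (the root of C# major triad).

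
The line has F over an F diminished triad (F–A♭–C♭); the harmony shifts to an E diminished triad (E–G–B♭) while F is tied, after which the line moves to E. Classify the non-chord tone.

F is a suspension.

The harmony at that moment is E diminished triad (E, G, B♭); F is not a chord tone.
It is held over (the same pitch as the preceding F) and left by step down to E.
Held over from the previous chord and resolving down by step — a suspension.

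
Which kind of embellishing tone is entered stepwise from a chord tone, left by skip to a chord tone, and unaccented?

Escape tone.

Approach: by step. Departure: by leap. Metric position: weak.
Step in, leap out, from a weak position — an escape tone (échappée). (It is the mirror image of the appoggiatura, which leaps in and steps out on a strong beat.)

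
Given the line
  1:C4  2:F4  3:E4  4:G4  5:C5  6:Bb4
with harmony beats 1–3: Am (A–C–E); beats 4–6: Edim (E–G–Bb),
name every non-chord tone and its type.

The harmony at that moment is A minor triad (A, C, E); F4 is not a chord tone.
It is approached by leap up from C4 and left by step down to E4.
Leap in, step out — an appoggiatura.
The harmony at that moment is E diminished triad (E, G, Bb); C5 is not a chord tone.
It is approached by leap up from G4 and left by step down to Bb4.
Leap in, step out — an appoggiatura.

F4 (beat 2) — appoggiatura; C5 (beat 5) — appoggiatura.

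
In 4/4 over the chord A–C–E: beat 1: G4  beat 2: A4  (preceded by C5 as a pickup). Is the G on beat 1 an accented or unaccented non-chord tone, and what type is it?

Accented appoggiatura.

The harmony at that moment is A minor triad (A, C, E); G4 is not a chord tone.
It is approached by leap down from C5 and left by step up to A4.
Leap in, step out — an appoggiatura.
It falls on the downbeat, so it is accented.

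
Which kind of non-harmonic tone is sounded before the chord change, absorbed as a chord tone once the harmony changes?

Anticipation.

Approach: ahead of the chord change (typically by step), so it is dissonant against the current harmony. Departure: none — the same pitch is restated or held and is a chord tone of the new harmony.
Dissonant first, consonant once the harmony catches up: the note simply arrives early — an anticipation. (The reverse timing, consonant first and dissonant after the change, would be a suspension or retardation.)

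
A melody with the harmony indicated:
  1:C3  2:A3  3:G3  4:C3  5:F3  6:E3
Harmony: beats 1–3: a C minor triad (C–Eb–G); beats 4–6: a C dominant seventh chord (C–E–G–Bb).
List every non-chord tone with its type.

A3 (beat 2) — appoggiatura; F3 (beat 5) — appoggiatura.

The harmony at that moment is C minor triad (C, Eb, G); A3 is not a chord tone.
It is approached by leap up from C3 and left by step down to G3.
Leap in, step out — an appoggiatura.
The harmony at that moment is C dominant seventh chord (C, E, G, Bb); F3 is not a chord tone.
It is approached by leap up from C3 and left by step down to E3.
Leap in, step out — an appoggiatura.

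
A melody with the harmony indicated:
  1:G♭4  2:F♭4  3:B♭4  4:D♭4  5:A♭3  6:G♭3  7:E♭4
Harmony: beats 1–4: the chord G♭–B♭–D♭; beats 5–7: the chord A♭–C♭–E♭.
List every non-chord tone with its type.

The harmony at that moment is G♭ major triad (G♭, B♭, D♭); F♭4 is not a chord tone.
It is approached by step down from G♭4 and left by leap up to B♭4.
Step in, leap out — an escape tone.
The harmony at that moment is A♭ minor triad (A♭, C♭, E♭); G♭3 is not a chord tone.
It is approached by step down from A♭3 and left by leap up to E♭4.
Step in, leap out — an escape tone.

F♭4 (beat 2) — escape tone; G♭3 (beat 6) — escape tone.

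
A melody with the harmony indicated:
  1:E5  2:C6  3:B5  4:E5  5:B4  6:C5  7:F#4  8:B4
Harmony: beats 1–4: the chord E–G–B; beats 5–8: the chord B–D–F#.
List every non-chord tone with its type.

The harmony at that moment is E minor triad (E, G, B); C6 is not a chord tone.
It is approached by leap up from E5 and left by step down to B5.
Leap in, step out — an appoggiatura.
The harmony at that moment is B minor triad (B, D, F#); C5 is not a chord tone.
It is approached by step up from B4 and left by leap down to F#4.
Step in, leap out — an escape tone.

C6 (beat 2) — appoggiatura; C5 (beat 6) — escape tone.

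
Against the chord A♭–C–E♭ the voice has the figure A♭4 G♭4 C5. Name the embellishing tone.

G♭4 is an escape tone.

The harmony at that moment is A♭ major triad (A♭, C, E♭); G♭4 is not a chord tone.
It is approached by step down from A♭4 and left by leap up to C5.
Step in, leap out — an escape tone.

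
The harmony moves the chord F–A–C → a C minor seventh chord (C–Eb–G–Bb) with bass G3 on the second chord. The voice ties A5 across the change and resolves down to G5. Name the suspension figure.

9–8 suspension.

At the second chord the bass is G3. The suspended A5 lies a ninth above the bass; after resolving down by step to G5, the interval above the bass becomes an octave.
Suspension figures are named by those two intervals: 9–8.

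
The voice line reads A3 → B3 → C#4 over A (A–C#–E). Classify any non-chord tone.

The harmony at that moment is A major triad (A, C#, E); B3 is not a chord tone.
It is approached by step up from A3 and left by step up to C#4.
Step in, step out in the same direction — a passing tone.

B3 is a passing tone.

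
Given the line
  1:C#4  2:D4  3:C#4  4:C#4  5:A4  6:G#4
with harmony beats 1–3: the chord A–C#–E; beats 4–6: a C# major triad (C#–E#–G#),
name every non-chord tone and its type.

D4 (beat 2) — neighbor tone; A4 (beat 5) — appoggiatura.

The harmony at that moment is A major triad (A, C#, E); D4 is not a chord tone.
It is approached by step up from C#4 and left by step down to C#4.
Step away and step back to the same note — a neighbor tone (upper neighbor).
The harmony at that moment is C# major triad (C#, E#, G#); A4 is not a chord tone.
It is approached by leap up from C#4 and left by step down to G#4.
Leap in, step out — an appoggiatura.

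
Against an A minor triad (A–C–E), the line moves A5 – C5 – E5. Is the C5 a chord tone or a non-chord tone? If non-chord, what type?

Chord tone (the third of A minor triad).

A minor triad contains A, C, E; C is the third, so it is a chord tone.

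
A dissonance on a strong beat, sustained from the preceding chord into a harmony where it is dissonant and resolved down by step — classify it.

Suspension.

Approach: by preparation — the pitch is first a chord tone, then held (tied or repeated) while the harmony changes under it. Departure: down by step. Metric position: strong.
A prepared dissonance that resolves downward by step — a suspension. (The same figure resolving upward would be a retardation.)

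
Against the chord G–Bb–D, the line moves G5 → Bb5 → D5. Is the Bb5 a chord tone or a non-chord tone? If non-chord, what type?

Chord tone (the third of G minor triad).

G minor triad contains G, Bb, D; Bb is the third, so it is a chord tone.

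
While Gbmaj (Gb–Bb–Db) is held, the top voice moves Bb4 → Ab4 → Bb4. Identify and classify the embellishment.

Ab4 is a neighbor tone.

The harmony at that moment is Gb major triad (Gb, Bb, Db); Ab4 is not a chord tone.
It is approached by step down from Bb4 and left by step up to Bb4.
Step away and step back to the same note — a neighbor tone (lower neighbor).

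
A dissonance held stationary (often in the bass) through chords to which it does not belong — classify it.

Pedal tone.

Approach: none. Departure: none — a single pitch is sustained while the chords change around it, passing through harmonies that do not contain it.
No melodic motion at all; the dissonance is created entirely by the moving harmonies against the stationary note — a pedal tone (pedal point).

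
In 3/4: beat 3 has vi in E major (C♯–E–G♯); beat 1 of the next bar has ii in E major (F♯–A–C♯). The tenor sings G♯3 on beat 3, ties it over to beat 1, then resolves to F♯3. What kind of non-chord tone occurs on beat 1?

The harmony at that moment is F♯ minor triad (F♯, A, C♯); G♯3 is not a chord tone.
It is held over (the same pitch as the preceding G♯3) and left by step down to F♯3.
Held over from the previous chord and resolving down by step — a suspension.

Suspension.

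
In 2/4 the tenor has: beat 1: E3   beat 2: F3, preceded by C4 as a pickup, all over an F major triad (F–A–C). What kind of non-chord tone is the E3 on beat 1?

Appoggiatura.

The harmony at that moment is F major triad (F, A, C); E3 is not a chord tone.
It is approached by leap down from C4 and left by step up to F3.
Leap in, step out, metrically accented — an appoggiatura.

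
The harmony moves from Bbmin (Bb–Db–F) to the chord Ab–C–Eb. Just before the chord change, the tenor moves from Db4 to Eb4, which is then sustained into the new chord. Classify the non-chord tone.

Eb4 is an anticipation.

The harmony at that moment is Bb minor triad (Bb, Db, F); Eb4 is not a chord tone.
It is approached by step up from Db4 and then sustained as the same pitch into the next harmony.
Arriving early and becoming a chord tone when the harmony changes — an anticipation.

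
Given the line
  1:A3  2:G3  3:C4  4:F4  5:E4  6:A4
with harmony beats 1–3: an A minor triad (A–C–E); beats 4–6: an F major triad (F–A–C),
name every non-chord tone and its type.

The harmony at that moment is A minor triad (A, C, E); G3 is not a chord tone.
It is approached by step down from A3 and left by leap up to C4.
Step in, leap out — an escape tone.
The harmony at that moment is F major triad (F, A, C); E4 is not a chord tone.
It is approached by step down from F4 and left by leap up to A4.
Step in, leap out — an escape tone.

G3 (beat 2) — escape tone; E4 (beat 5) — escape tone.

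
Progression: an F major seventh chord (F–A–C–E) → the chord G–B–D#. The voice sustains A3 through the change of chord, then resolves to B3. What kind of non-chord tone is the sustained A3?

A3 is a retardation.

The harmony at that moment is G augmented triad (G, B, D#); A3 is not a chord tone.
It is held over (the same pitch as the preceding A3) and left by step up to B3.
Held over from the previous chord and resolving up by step — a retardation.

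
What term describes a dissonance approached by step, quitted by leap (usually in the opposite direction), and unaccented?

Escape tone.

Approach: by step. Departure: by leap. Metric position: weak.
Step in, leap out, from a weak position — an escape tone (échappée). (It is the mirror image of the appoggiatura, which leaps in and steps out on a strong beat.)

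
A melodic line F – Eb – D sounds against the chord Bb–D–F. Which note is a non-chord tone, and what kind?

The harmony at that moment is Bb major triad (Bb, D, F); Eb is not a chord tone.
It is approached by step down from F and left by step down to D.
Step in, step out in the same direction — a passing tone.

Eb is a passing tone.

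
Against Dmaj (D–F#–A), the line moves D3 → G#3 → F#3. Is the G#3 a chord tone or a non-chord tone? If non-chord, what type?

The harmony at that moment is D major triad (D, F#, A); G#3 is not a chord tone.
It is approached by leap up from D3 and left by step down to F#3.
Leap in, step out — an appoggiatura.

Non-chord tone — an appoggiatura.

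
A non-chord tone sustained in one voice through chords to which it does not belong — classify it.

Pedal tone.

Approach: none. Departure: none — a single pitch is sustained while the chords change around it, passing through harmonies that do not contain it.
No melodic motion at all; the dissonance is created entirely by the moving harmonies against the stationary note — a pedal tone (pedal point).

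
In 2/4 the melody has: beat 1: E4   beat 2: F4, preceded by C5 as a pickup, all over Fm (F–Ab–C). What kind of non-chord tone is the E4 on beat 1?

The harmony at that moment is F minor triad (F, Ab, C); E4 is not a chord tone.
It is approached by leap down from C5 and left by step up to F4.
Leap in, step out, metrically accented — an appoggiatura.

Appoggiatura.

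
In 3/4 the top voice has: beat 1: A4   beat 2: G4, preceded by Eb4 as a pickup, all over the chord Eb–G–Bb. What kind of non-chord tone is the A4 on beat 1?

The harmony at that moment is Eb major triad (Eb, G, Bb); A4 is not a chord tone.
It is approached by leap up from Eb4 and left by step down to G4.
Leap in, step out, metrically accented — an appoggiatura.

Appoggiatura.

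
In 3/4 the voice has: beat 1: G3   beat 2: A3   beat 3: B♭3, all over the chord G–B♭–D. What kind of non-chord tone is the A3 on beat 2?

Passing tone.

The harmony at that moment is G minor triad (G, B♭, D); A3 is not a chord tone.
It is approached by step up from G3 and left by step up to B♭3.
Step in, step out in the same direction — a passing tone.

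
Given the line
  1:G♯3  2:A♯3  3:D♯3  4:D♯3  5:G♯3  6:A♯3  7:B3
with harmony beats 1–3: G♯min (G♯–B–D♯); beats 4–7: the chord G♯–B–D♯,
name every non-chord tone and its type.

The harmony at that moment is G♯ minor triad (G♯, B, D♯); A♯3 is not a chord tone.
It is approached by step up from G♯3 and left by leap down to D♯3.
Step in, leap out — an escape tone.
The harmony at that moment is G♯ minor triad (G♯, B, D♯); A♯3 is not a chord tone.
It is approached by step up from G♯3 and left by step up to B3.
Step in, step out in the same direction — a passing tone.

A♯3 (beat 2) — escape tone; A♯3 (beat 6) — passing tone.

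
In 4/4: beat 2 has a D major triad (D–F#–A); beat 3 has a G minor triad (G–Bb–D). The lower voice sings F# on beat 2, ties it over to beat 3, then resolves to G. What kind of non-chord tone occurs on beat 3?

The harmony at that moment is G minor triad (G, Bb, D); F# is not a chord tone.
It is held over (the same pitch as the preceding F#) and left by step up to G.
Held over from the previous chord and resolving up by step — a retardation.

Retardation.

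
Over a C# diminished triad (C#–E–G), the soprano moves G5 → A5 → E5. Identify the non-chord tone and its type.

A5 is an escape tone.

The harmony at that moment is C# diminished triad (C#, E, G); A5 is not a chord tone.
It is approached by step up from G5 and left by leap down to E5.
Step in, leap out — an escape tone.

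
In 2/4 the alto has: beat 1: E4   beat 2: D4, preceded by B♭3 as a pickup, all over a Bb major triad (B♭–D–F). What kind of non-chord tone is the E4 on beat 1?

The harmony at that moment is B♭ major triad (B♭, D, F); E4 is not a chord tone.
It is approached by leap up from B♭3 and left by step down to D4.
Leap in, step out, metrically accented — an appoggiatura.

Appoggiatura.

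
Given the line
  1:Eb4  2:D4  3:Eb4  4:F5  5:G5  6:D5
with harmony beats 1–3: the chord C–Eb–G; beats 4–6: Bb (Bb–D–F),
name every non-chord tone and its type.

The harmony at that moment is C minor triad (C, Eb, G); D4 is not a chord tone.
It is approached by step down from Eb4 and left by step up to Eb4.
Step away and step back to the same note — a neighbor tone (lower neighbor).
The harmony at that moment is Bb major triad (Bb, D, F); G5 is not a chord tone.
It is approached by step up from F5 and left by leap down to D5.
Step in, leap out — an escape tone.

D4 (beat 2) — neighbor tone; G5 (beat 5) — escape tone.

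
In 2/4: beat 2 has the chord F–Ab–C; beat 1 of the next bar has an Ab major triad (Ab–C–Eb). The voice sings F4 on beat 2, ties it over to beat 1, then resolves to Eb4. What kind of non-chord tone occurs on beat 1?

The harmony at that moment is Ab major triad (Ab, C, Eb); F4 is not a chord tone.
It is held over (the same pitch as the preceding F4) and left by step down to Eb4.
Held over from the previous chord and resolving down by step — a suspension.

Suspension.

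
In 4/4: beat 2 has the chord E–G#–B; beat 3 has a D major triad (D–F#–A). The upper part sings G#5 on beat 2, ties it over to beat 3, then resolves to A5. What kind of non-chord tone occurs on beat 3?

Retardation.

The harmony at that moment is D major triad (D, F#, A); G#5 is not a chord tone.
It is held over (the same pitch as the preceding G#5) and left by step up to A5.
Held over from the previous chord and resolving up by step — a retardation.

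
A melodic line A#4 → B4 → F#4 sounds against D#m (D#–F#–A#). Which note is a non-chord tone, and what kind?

The harmony at that moment is D# minor triad (D#, F#, A#); B4 is not a chord tone.
It is approached by step up from A#4 and left by leap down to F#4.
Step in, leap out — an escape tone.

B4 is an escape tone.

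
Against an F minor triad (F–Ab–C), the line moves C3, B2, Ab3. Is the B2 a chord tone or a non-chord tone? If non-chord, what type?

The harmony at that moment is F minor triad (F, Ab, C); B2 is not a chord tone.
It is approached by step down from C3 and left by leap up to Ab3.
Step in, leap out — an escape tone.

Non-chord tone — an escape tone.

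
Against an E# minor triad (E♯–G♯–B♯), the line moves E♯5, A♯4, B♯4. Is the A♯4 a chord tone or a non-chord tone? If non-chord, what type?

The harmony at that moment is E♯ minor triad (E♯, G♯, B♯); A♯4 is not a chord tone.
It is approached by leap down from E♯5 and left by step up to B♯4.
Leap in, step out — an appoggiatura.

Non-chord tone — an appoggiatura.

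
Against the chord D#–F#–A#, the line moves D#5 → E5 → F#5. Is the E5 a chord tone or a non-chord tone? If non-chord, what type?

Non-chord tone — a passing tone.

The harmony at that moment is D# minor triad (D#, F#, A#); E5 is not a chord tone.
It is approached by step up from D#5 and left by step up to F#5.
Step in, step out in the same direction — a passing tone.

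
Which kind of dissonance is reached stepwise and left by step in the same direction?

Passing tone.

Approach: by step. Departure: by step, continuing in the same direction.
Stepwise on both sides with no change of direction means the note fills in the space between two different chord tones — a passing tone. (Had it turned back to its starting note it would be a neighbor tone instead.)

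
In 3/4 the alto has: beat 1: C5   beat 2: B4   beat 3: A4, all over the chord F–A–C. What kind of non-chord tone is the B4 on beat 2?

The harmony at that moment is F major triad (F, A, C); B4 is not a chord tone.
It is approached by step down from C5 and left by step down to A4.
Step in, step out in the same direction — a passing tone.

Passing tone.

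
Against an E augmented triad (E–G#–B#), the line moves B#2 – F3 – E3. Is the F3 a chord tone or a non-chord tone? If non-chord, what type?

The harmony at that moment is E augmented triad (E, G#, B#); F3 is not a chord tone.
It is approached by leap up from B#2 and left by step down to E3.
Leap in, step out — an appoggiatura.

Non-chord tone — an appoggiatura.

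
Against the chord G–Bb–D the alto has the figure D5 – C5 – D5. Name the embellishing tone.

The harmony at that moment is G minor triad (G, Bb, D); C5 is not a chord tone.
It is approached by step down from D5 and left by step up to D5.
Step away and step back to the same note — a neighbor tone (lower neighbor).

C5 is a neighbor tone.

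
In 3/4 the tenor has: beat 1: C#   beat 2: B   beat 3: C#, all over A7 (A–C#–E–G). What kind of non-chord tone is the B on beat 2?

Lower neighbor tone.

The harmony at that moment is A dominant seventh chord (A, C#, E, G); B is not a chord tone.
It is approached by step down from C# and left by step up to C#.
Step away and step back to the same note — a neighbor tone (lower neighbor).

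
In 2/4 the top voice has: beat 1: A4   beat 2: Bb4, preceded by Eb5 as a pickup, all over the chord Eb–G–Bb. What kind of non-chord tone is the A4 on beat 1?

The harmony at that moment is Eb major triad (Eb, G, Bb); A4 is not a chord tone.
It is approached by leap down from Eb5 and left by step up to Bb4.
Leap in, step out, metrically accented — an appoggiatura.

Appoggiatura.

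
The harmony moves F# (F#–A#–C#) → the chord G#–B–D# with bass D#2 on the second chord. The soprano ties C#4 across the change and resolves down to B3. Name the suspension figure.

7–6 suspension.

At the second chord the bass is D#2. The suspended C#4 lies a seventh above the bass; after resolving down by step to B3, the interval above the bass becomes a sixth.
Suspension figures are named by those two intervals: 7–6.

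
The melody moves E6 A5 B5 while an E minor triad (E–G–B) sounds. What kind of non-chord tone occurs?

The harmony at that moment is E minor triad (E, G, B); A5 is not a chord tone.
It is approached by leap down from E6 and left by step up to B5.
Leap in, step out — an appoggiatura.

A5 is an appoggiatura.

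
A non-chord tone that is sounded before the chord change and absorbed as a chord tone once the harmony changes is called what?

Anticipation.

Approach: ahead of the chord change (typically by step), so it is dissonant against the current harmony. Departure: none — the same pitch is restated or held and is a chord tone of the new harmony.
Dissonant first, consonant once the harmony catches up: the note simply arrives early — an anticipation. (The reverse timing, consonant first and dissonant after the change, would be a suspension or retardation.)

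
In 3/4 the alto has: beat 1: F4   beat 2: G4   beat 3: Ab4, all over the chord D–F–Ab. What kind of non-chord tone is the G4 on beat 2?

Passing tone.

The harmony at that moment is D diminished triad (D, F, Ab); G4 is not a chord tone.
It is approached by step up from F4 and left by step up to Ab4.
Step in, step out in the same direction — a passing tone.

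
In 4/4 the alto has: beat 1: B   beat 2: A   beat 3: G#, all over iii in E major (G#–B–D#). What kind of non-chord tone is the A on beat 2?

Passing tone.

The harmony at that moment is G# minor triad (G#, B, D#); A is not a chord tone.
It is approached by step down from B and left by step down to G#.
Step in, step out in the same direction — a passing tone.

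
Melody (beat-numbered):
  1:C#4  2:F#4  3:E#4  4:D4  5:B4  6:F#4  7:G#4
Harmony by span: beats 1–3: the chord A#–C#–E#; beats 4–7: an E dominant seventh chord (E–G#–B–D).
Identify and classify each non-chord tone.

The harmony at that moment is A# minor triad (A#, C#, E#); F#4 is not a chord tone.
It is approached by leap up from C#4 and left by step down to E#4.
Leap in, step out — an appoggiatura.
The harmony at that moment is E dominant seventh chord (E, G#, B, D); F#4 is not a chord tone.
It is approached by leap down from B4 and left by step up to G#4.
Leap in, step out — an appoggiatura.

F#4 (beat 2) — appoggiatura; F#4 (beat 6) — appoggiatura.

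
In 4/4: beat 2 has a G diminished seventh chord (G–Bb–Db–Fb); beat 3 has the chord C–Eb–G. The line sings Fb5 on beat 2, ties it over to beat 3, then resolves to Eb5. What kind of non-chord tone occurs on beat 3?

Suspension.

The harmony at that moment is C minor triad (C, Eb, G); Fb5 is not a chord tone.
It is held over (the same pitch as the preceding Fb5) and left by step down to Eb5.
Held over from the previous chord and resolving down by step — a suspension.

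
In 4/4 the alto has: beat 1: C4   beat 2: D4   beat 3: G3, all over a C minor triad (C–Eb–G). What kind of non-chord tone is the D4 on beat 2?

Escape tone.

The harmony at that moment is C minor triad (C, Eb, G); D4 is not a chord tone.
It is approached by step up from C4 and left by leap down to G3.
Step in, leap out, on a weak beat — an escape tone.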